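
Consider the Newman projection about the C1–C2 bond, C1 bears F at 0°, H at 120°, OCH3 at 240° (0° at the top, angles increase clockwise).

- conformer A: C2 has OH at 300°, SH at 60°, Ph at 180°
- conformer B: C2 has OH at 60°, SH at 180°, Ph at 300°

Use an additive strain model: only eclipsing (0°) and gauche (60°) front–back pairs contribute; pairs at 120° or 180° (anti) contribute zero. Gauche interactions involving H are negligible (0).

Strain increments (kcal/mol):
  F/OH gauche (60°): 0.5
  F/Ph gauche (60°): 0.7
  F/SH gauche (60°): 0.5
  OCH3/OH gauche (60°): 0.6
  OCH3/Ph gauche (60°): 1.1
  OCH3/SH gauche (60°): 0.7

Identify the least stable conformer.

A is staggered. F at 0° is gauche with OH at 300° (0.5); F at 0° is gauche with SH at 60° (0.5); OCH3 at 240° is gauche with OH at 300° (0.6); OCH3 at 240° is gauche with Ph at 180° (1.1). Total 2.7 kcal/mol.
B is staggered. F at 0° is gauche with OH at 60° (0.5); F at 0° is gauche with Ph at 300° (0.7); OCH3 at 240° is gauche with SH at 180° (0.7); OCH3 at 240° is gauche with Ph at 300° (1.1). Total 3.0 kcal/mol.
B has the highest total (3.0 kcal/mol).

B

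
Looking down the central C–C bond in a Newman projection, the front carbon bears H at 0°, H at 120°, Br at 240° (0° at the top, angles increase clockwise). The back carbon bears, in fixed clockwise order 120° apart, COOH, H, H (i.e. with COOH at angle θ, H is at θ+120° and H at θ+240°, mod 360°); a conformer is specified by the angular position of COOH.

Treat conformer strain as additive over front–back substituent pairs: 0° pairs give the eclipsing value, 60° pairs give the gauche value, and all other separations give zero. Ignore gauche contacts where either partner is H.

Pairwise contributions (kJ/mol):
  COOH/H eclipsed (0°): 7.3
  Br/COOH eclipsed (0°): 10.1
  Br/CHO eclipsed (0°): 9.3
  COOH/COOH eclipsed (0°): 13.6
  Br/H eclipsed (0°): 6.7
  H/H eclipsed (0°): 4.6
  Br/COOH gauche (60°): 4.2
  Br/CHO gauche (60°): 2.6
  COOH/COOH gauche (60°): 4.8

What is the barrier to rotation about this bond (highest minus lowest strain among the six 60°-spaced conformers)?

COOH at 0° (eclipsed): H–COOH eclipsed, H–H eclipsed, Br–H eclipsed; 7.3 + 4.6 + 6.7 = 18.6 kJ/mol.
COOH at 60° (staggered): no non-H gauche contacts → 0.0 kJ/mol.
COOH at 120° (eclipsed): H–H eclipsed, H–COOH eclipsed, Br–H eclipsed; 4.6 + 7.3 + 6.7 = 18.6 kJ/mol.
COOH at 180° (staggered): Br–COOH gauche; 4.2 = 4.2 kJ/mol.
COOH at 240° (eclipsed): H–H eclipsed, H–H eclipsed, Br–COOH eclipsed; 4.6 + 4.6 + 10.1 = 19.3 kJ/mol.
COOH at 300° (staggered): Br–COOH gauche; 4.2 = 4.2 kJ/mol.
Max at 240° (19.3 kJ/mol), min at 60° (0.0 kJ/mol); barrier = 19.3 kJ/mol.

19.3 kJ/mol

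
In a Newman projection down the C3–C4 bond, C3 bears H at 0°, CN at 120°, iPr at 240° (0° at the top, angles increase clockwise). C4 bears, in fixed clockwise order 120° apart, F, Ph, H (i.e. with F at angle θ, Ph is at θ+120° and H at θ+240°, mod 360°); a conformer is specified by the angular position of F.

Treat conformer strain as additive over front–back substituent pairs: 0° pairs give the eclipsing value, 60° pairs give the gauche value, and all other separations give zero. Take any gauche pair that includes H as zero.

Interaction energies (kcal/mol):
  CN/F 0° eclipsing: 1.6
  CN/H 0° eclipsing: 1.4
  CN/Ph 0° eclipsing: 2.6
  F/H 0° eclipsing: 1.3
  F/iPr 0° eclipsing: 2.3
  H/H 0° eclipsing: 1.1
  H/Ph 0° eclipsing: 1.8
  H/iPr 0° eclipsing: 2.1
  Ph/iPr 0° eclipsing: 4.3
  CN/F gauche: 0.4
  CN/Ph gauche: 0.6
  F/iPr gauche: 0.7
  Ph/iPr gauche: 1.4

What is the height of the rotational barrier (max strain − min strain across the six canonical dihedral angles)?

5.7 kcal/mol

F at 0° is eclipsed. H at 0° is eclipsed with F at 0° (1.3); CN at 120° is eclipsed with Ph at 120° (2.6); iPr at 240° is eclipsed with H at 240° (2.1). Total 6.0 kcal/mol.
F at 60° is staggered. CN at 120° is gauche with F at 60° (0.4); CN at 120° is gauche with Ph at 180° (0.6); iPr at 240° is gauche with Ph at 180° (1.4). Total 2.4 kcal/mol.
F at 120° is eclipsed. H at 0° is eclipsed with H at 0° (1.1); CN at 120° is eclipsed with F at 120° (1.6); iPr at 240° is eclipsed with Ph at 240° (4.3). Total 7.0 kcal/mol.
F at 180° is staggered. CN at 120° is gauche with F at 180° (0.4); iPr at 240° is gauche with F at 180° (0.7); iPr at 240° is gauche with Ph at 300° (1.4). Total 2.5 kcal/mol.
F at 240° is eclipsed. H at 0° is eclipsed with Ph at 0° (1.8); CN at 120° is eclipsed with H at 120° (1.4); iPr at 240° is eclipsed with F at 240° (2.3). Total 5.5 kcal/mol.
F at 300° is staggered. CN at 120° is gauche with Ph at 60° (0.6); iPr at 240° is gauche with F at 300° (0.7). Total 1.3 kcal/mol.
Max at 120° (7.0 kcal/mol), min at 300° (1.3 kcal/mol); barrier = 5.7 kcal/mol.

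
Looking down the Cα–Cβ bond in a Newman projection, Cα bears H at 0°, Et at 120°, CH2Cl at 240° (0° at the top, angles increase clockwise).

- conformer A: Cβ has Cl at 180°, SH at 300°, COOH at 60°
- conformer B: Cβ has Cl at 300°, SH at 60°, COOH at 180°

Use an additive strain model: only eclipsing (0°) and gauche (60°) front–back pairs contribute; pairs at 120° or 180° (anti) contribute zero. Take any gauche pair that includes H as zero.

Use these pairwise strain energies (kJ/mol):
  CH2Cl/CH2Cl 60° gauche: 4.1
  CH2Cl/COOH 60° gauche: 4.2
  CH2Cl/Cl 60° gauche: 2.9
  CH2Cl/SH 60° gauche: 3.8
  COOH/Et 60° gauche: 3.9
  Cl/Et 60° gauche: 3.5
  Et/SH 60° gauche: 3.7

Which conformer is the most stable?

A is staggered. Et at 120° is gauche with Cl at 180° (3.5); Et at 120° is gauche with COOH at 60° (3.9); CH2Cl at 240° is gauche with Cl at 180° (2.9); CH2Cl at 240° is gauche with SH at 300° (3.8). Total 14.1 kJ/mol.
B is staggered. Et at 120° is gauche with SH at 60° (3.7); Et at 120° is gauche with COOH at 180° (3.9); CH2Cl at 240° is gauche with Cl at 300° (2.9); CH2Cl at 240° is gauche with COOH at 180° (4.2). Total 14.7 kJ/mol.
A has the lowest total (14.1 kJ/mol).

A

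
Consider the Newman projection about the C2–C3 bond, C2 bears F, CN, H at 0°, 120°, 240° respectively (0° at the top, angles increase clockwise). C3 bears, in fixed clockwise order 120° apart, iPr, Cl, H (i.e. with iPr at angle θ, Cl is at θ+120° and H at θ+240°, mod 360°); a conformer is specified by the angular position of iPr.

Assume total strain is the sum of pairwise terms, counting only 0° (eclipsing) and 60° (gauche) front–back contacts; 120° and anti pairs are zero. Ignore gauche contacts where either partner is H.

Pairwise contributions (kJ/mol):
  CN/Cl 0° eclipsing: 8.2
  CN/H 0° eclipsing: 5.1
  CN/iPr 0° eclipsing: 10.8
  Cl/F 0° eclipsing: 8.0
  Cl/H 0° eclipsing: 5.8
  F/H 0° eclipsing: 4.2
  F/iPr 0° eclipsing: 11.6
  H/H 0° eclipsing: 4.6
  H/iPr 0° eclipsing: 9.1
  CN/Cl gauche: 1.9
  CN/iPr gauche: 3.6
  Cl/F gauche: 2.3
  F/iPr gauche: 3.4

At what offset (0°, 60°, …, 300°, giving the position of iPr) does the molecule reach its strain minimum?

180°

iPr at 0° (eclipsed): F–iPr eclipsed, CN–Cl eclipsed, H–H eclipsed; 11.6 + 8.2 + 4.6 = 24.4 kJ/mol.
iPr at 60° (staggered): F–iPr gauche, CN–iPr gauche, CN–Cl gauche; 3.4 + 3.6 + 1.9 = 8.9 kJ/mol.
iPr at 120° (eclipsed): F–H eclipsed, CN–iPr eclipsed, H–Cl eclipsed; 4.2 + 10.8 + 5.8 = 20.8 kJ/mol.
iPr at 180° (staggered): F–Cl gauche, CN–iPr gauche; 2.3 + 3.6 = 5.9 kJ/mol.
iPr at 240° (eclipsed): F–Cl eclipsed, CN–H eclipsed, H–iPr eclipsed; 8.0 + 5.1 + 9.1 = 22.2 kJ/mol.
iPr at 300° (staggered): F–iPr gauche, F–Cl gauche, CN–Cl gauche; 3.4 + 2.3 + 1.9 = 7.6 kJ/mol.
The minimum (5.9 kJ/mol) occurs with iPr at 180°.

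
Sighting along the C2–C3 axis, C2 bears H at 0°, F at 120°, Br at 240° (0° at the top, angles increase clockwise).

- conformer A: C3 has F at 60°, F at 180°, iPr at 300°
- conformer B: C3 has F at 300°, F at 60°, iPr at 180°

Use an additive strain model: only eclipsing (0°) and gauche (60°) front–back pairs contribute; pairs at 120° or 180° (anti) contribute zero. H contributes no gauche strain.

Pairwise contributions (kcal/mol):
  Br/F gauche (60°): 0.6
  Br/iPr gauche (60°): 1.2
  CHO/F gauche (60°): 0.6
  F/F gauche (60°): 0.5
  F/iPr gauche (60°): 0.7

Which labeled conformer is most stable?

A (staggered): F(120°)/F(60°) gauche 0.5; F(120°)/F(180°) gauche 0.5; Br(240°)/F(180°) gauche 0.6; Br(240°)/iPr(300°) gauche 1.2 → 2.8 kcal/mol.
B (staggered): F(120°)/F(60°) gauche 0.5; F(120°)/iPr(180°) gauche 0.7; Br(240°)/F(300°) gauche 0.6; Br(240°)/iPr(180°) gauche 1.2 → 3.0 kcal/mol.
A has the lowest total (2.8 kcal/mol).

A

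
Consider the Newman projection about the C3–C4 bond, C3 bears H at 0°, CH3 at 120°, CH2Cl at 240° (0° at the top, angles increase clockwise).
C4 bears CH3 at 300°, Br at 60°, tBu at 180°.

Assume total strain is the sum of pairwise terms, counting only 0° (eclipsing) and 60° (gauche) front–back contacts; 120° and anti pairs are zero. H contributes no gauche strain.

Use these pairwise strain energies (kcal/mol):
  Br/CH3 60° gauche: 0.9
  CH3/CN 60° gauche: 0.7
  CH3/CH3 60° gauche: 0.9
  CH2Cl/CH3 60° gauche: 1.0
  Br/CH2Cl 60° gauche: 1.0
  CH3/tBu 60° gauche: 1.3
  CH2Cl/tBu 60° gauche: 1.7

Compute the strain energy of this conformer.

4.9 kcal/mol

This conformer (staggered): CH3–Br gauche, CH3–tBu gauche, CH2Cl–CH3 gauche, CH2Cl–tBu gauche; 0.9 + 1.3 + 1.0 + 1.7 = 4.9 kcal/mol.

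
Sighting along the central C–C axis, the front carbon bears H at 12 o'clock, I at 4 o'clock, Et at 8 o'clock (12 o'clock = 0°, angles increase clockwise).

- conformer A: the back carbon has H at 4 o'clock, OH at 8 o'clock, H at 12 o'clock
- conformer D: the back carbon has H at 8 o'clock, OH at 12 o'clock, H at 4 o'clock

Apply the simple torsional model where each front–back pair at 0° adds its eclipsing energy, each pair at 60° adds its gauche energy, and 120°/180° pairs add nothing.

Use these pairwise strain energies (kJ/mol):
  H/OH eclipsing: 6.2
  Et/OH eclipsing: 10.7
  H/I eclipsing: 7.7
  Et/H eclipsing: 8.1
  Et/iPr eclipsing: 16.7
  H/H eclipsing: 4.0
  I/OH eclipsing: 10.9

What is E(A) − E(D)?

A (eclipsed): H–H eclipsed, I–H eclipsed, Et–OH eclipsed; 4.0 + 7.7 + 10.7 = 22.4 kJ/mol.
D (eclipsed): H–OH eclipsed, I–H eclipsed, Et–H eclipsed; 6.2 + 7.7 + 8.1 = 22.0 kJ/mol.
E(A) − E(D) = 22.4 − 22.0 = +0.4 kJ/mol.

+0.4 kJ/mol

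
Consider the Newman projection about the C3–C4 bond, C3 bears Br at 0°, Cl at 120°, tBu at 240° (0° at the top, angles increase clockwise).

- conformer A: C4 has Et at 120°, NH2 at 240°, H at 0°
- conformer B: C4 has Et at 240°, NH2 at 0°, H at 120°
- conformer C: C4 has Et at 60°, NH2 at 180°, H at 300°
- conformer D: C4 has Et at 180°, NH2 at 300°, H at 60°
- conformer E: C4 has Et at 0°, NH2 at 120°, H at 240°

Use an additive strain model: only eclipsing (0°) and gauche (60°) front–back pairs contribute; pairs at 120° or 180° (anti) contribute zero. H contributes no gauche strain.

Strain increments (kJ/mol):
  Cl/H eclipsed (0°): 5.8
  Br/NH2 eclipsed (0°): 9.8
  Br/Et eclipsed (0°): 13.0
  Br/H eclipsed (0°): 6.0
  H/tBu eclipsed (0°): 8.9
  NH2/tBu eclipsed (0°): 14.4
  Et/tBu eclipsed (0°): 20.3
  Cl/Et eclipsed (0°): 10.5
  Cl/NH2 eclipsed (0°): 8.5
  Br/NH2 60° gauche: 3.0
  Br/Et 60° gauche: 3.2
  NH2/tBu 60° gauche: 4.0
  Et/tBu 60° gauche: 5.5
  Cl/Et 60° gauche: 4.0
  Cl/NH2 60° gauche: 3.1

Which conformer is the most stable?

C

A (eclipsed): Br(0°)/H(0°) eclipsed 6.0; Cl(120°)/Et(120°) eclipsed 10.5; tBu(240°)/NH2(240°) eclipsed 14.4 → 30.9 kJ/mol.
B (eclipsed): Br(0°)/NH2(0°) eclipsed 9.8; Cl(120°)/H(120°) eclipsed 5.8; tBu(240°)/Et(240°) eclipsed 20.3 → 35.9 kJ/mol.
C (staggered): Br(0°)/Et(60°) gauche 3.2; Cl(120°)/Et(60°) gauche 4.0; Cl(120°)/NH2(180°) gauche 3.1; tBu(240°)/NH2(180°) gauche 4.0 → 14.3 kJ/mol.
D (staggered): Br(0°)/NH2(300°) gauche 3.0; Cl(120°)/Et(180°) gauche 4.0; tBu(240°)/Et(180°) gauche 5.5; tBu(240°)/NH2(300°) gauche 4.0 → 16.5 kJ/mol.
E (eclipsed): Br(0°)/Et(0°) eclipsed 13.0; Cl(120°)/NH2(120°) eclipsed 8.5; tBu(240°)/H(240°) eclipsed 8.9 → 30.4 kJ/mol.
C has the lowest total (14.3 kJ/mol).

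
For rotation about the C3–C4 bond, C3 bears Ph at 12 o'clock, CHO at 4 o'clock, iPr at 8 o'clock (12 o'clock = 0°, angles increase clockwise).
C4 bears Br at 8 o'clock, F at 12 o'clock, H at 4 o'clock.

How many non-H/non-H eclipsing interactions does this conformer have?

Non-H eclipsing pairs: Ph(0°)/F(0°); iPr(240°)/Br(240°) — 2 interactions.

2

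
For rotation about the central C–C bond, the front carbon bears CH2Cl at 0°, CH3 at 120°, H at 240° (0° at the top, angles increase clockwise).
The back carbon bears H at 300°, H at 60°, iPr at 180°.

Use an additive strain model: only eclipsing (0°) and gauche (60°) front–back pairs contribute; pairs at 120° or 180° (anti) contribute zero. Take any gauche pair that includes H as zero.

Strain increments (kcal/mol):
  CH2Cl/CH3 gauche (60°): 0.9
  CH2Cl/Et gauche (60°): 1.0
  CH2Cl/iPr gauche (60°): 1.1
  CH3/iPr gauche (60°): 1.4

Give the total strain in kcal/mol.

This conformer (staggered): CH3(120°)/iPr(180°) gauche 1.4 → 1.4 kcal/mol.

1.4 kcal/mol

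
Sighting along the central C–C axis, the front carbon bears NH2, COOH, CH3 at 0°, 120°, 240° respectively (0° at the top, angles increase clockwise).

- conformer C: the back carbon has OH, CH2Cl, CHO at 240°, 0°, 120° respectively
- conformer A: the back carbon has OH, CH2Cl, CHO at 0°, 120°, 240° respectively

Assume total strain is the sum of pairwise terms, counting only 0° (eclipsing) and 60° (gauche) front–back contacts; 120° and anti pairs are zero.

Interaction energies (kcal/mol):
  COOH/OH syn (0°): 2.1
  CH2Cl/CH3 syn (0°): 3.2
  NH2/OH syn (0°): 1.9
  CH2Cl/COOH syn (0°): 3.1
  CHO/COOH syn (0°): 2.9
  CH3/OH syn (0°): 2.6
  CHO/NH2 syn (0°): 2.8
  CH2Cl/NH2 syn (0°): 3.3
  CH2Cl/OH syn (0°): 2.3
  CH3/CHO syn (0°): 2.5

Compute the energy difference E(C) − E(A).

+1.3 kcal/mol

C is eclipsed. NH2 at 0° is eclipsed with CH2Cl at 0° (3.3); COOH at 120° is eclipsed with CHO at 120° (2.9); CH3 at 240° is eclipsed with OH at 240° (2.6). Total 8.8 kcal/mol.
A is eclipsed. NH2 at 0° is eclipsed with OH at 0° (1.9); COOH at 120° is eclipsed with CH2Cl at 120° (3.1); CH3 at 240° is eclipsed with CHO at 240° (2.5). Total 7.5 kcal/mol.
E(C) − E(A) = 8.8 − 7.5 = +1.3 kcal/mol.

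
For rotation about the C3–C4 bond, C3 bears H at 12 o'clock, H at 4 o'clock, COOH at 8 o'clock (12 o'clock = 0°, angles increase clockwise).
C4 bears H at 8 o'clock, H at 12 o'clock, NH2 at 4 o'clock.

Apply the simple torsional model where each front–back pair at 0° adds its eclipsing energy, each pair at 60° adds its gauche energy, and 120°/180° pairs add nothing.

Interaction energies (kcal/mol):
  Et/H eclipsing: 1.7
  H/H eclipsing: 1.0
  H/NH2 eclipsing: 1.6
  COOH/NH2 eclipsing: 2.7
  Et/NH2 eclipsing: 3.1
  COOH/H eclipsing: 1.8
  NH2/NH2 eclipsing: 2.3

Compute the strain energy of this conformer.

This conformer (eclipsed): H(0°)/H(0°) eclipsed 1.0; H(120°)/NH2(120°) eclipsed 1.6; COOH(240°)/H(240°) eclipsed 1.8 → 4.4 kcal/mol.

4.4 kcal/mol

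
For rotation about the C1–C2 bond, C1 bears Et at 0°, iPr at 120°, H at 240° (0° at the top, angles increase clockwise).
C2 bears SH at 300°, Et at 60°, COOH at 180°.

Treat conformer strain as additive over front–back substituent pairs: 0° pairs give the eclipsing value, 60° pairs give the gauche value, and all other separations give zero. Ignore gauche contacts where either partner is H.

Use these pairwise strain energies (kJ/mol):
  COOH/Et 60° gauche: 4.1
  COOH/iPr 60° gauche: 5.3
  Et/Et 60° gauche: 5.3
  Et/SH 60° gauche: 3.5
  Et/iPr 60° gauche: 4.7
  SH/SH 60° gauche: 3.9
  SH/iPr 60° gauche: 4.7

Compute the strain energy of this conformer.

18.8 kJ/mol

This conformer (staggered): Et(0°)/SH(300°) gauche 3.5; Et(0°)/Et(60°) gauche 5.3; iPr(120°)/Et(60°) gauche 4.7; iPr(120°)/COOH(180°) gauche 5.3 → 18.8 kJ/mol.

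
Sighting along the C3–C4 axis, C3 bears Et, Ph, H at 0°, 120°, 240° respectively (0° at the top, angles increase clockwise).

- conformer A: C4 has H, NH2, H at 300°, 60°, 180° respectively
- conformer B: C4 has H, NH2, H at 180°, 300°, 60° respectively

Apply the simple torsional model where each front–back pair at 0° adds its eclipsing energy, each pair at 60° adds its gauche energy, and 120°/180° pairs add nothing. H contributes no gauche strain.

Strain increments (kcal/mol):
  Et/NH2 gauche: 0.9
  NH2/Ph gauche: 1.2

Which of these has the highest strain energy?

A (staggered): Et–NH2 gauche, Ph–NH2 gauche; 0.9 + 1.2 = 2.1 kcal/mol.
B (staggered): Et–NH2 gauche; 0.9 = 0.9 kcal/mol.
A has the highest total (2.1 kcal/mol).

A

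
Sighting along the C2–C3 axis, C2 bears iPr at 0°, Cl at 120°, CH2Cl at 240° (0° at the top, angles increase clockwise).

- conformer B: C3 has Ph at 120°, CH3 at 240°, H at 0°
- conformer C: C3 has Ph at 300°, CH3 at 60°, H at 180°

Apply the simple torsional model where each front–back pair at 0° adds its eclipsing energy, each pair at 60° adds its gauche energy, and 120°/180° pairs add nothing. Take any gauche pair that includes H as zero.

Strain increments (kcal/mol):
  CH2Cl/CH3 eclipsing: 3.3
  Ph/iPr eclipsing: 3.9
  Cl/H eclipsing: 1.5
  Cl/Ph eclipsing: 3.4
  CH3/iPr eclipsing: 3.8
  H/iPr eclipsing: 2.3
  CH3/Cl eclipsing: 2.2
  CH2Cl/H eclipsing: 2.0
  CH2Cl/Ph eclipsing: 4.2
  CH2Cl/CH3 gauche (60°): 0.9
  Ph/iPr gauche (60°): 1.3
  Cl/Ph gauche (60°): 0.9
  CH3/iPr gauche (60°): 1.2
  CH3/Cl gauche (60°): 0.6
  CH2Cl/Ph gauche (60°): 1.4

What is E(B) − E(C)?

+4.5 kcal/mol

B (eclipsed): iPr–H eclipsed, Cl–Ph eclipsed, CH2Cl–CH3 eclipsed; 2.3 + 3.4 + 3.3 = 9.0 kcal/mol.
C (staggered): iPr–Ph gauche, iPr–CH3 gauche, Cl–CH3 gauche, CH2Cl–Ph gauche; 1.3 + 1.2 + 0.6 + 1.4 = 4.5 kcal/mol.
E(B) − E(C) = 9.0 − 4.5 = +4.5 kcal/mol.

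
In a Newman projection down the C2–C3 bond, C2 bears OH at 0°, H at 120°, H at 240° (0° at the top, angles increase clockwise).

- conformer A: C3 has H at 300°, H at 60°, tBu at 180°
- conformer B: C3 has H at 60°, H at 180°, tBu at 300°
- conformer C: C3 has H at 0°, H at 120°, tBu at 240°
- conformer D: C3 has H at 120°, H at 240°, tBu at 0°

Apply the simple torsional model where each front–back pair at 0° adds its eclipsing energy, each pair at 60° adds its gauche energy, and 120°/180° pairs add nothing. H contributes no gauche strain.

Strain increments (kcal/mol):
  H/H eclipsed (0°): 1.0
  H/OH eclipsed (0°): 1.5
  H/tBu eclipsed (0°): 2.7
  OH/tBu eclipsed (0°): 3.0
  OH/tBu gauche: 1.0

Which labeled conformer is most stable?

A

A (staggered): no non-H gauche contacts → 0.0 kcal/mol.
B is staggered. OH at 0° is gauche with tBu at 300° (1.0). Total 1.0 kcal/mol.
C is eclipsed. OH at 0° is eclipsed with H at 0° (1.5); H at 120° is eclipsed with H at 120° (1.0); H at 240° is eclipsed with tBu at 240° (2.7). Total 5.2 kcal/mol.
D is eclipsed. OH at 0° is eclipsed with tBu at 0° (3.0); H at 120° is eclipsed with H at 120° (1.0); H at 240° is eclipsed with H at 240° (1.0). Total 5.0 kcal/mol.
A has the lowest total (0.0 kcal/mol).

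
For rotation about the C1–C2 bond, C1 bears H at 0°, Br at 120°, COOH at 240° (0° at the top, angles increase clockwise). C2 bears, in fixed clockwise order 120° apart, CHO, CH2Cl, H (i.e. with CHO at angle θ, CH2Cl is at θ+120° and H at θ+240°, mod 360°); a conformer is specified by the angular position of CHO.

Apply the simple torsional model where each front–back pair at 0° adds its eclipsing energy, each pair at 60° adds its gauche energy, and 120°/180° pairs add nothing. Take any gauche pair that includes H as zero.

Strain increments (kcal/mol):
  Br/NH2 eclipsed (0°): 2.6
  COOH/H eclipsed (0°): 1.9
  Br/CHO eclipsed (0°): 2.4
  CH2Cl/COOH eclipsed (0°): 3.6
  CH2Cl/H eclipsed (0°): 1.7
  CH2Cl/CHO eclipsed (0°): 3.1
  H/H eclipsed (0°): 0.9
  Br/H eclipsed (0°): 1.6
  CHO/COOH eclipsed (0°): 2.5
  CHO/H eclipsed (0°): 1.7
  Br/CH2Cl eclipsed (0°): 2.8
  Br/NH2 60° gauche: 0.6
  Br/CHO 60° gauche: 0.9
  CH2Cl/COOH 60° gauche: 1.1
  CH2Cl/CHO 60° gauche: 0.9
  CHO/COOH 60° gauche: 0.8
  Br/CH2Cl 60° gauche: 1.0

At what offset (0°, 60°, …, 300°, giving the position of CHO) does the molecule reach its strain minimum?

CHO at 0° (eclipsed): H(0°)/CHO(0°) eclipsed 1.7; Br(120°)/CH2Cl(120°) eclipsed 2.8; COOH(240°)/H(240°) eclipsed 1.9 → 6.4 kcal/mol.
CHO at 60° (staggered): Br(120°)/CHO(60°) gauche 0.9; Br(120°)/CH2Cl(180°) gauche 1.0; COOH(240°)/CH2Cl(180°) gauche 1.1 → 3.0 kcal/mol.
CHO at 120° (eclipsed): H(0°)/H(0°) eclipsed 0.9; Br(120°)/CHO(120°) eclipsed 2.4; COOH(240°)/CH2Cl(240°) eclipsed 3.6 → 6.9 kcal/mol.
CHO at 180° (staggered): Br(120°)/CHO(180°) gauche 0.9; COOH(240°)/CHO(180°) gauche 0.8; COOH(240°)/CH2Cl(300°) gauche 1.1 → 2.8 kcal/mol.
CHO at 240° (eclipsed): H(0°)/CH2Cl(0°) eclipsed 1.7; Br(120°)/H(120°) eclipsed 1.6; COOH(240°)/CHO(240°) eclipsed 2.5 → 5.8 kcal/mol.
CHO at 300° (staggered): Br(120°)/CH2Cl(60°) gauche 1.0; COOH(240°)/CHO(300°) gauche 0.8 → 1.8 kcal/mol.
The minimum (1.8 kcal/mol) occurs with CHO at 300°.

300°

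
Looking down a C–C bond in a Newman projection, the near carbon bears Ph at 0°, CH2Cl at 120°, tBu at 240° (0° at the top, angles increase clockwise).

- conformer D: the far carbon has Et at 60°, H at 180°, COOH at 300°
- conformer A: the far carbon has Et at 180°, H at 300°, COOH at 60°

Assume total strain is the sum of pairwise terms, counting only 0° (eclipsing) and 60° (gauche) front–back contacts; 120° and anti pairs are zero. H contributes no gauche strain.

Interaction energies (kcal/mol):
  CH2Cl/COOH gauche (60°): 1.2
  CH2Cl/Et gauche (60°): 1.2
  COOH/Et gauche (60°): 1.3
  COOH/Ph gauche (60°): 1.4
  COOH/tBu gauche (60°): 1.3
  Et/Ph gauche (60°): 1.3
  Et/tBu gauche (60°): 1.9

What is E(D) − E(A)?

-0.5 kcal/mol

D (staggered): Ph(0°)/Et(60°) gauche 1.3; Ph(0°)/COOH(300°) gauche 1.4; CH2Cl(120°)/Et(60°) gauche 1.2; tBu(240°)/COOH(300°) gauche 1.3 → 5.2 kcal/mol.
A (staggered): Ph(0°)/COOH(60°) gauche 1.4; CH2Cl(120°)/Et(180°) gauche 1.2; CH2Cl(120°)/COOH(60°) gauche 1.2; tBu(240°)/Et(180°) gauche 1.9 → 5.7 kcal/mol.
E(D) − E(A) = 5.2 − 5.7 = -0.5 kcal/mol.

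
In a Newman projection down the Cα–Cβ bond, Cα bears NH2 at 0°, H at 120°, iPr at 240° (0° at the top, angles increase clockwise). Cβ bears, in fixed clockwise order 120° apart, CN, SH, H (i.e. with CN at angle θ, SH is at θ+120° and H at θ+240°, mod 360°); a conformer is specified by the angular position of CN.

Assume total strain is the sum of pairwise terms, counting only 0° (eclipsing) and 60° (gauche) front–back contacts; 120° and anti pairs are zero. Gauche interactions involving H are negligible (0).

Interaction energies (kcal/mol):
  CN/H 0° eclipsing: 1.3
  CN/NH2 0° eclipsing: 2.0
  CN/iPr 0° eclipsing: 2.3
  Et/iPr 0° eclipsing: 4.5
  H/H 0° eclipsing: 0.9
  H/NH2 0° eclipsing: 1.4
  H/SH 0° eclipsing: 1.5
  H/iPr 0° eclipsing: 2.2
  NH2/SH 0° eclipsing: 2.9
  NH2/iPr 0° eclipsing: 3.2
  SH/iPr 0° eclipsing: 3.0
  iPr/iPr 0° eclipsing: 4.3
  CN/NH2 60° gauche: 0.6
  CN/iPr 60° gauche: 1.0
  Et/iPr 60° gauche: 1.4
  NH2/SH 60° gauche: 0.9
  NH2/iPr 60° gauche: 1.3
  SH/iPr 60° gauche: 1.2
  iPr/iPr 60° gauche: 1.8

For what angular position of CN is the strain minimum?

60°

CN at 0° (eclipsed): NH2–CN eclipsed, H–SH eclipsed, iPr–H eclipsed; 2.0 + 1.5 + 2.2 = 5.7 kcal/mol.
CN at 60° (staggered): NH2–CN gauche, iPr–SH gauche; 0.6 + 1.2 = 1.8 kcal/mol.
CN at 120° (eclipsed): NH2–H eclipsed, H–CN eclipsed, iPr–SH eclipsed; 1.4 + 1.3 + 3.0 = 5.7 kcal/mol.
CN at 180° (staggered): NH2–SH gauche, iPr–CN gauche, iPr–SH gauche; 0.9 + 1.0 + 1.2 = 3.1 kcal/mol.
CN at 240° (eclipsed): NH2–SH eclipsed, H–H eclipsed, iPr–CN eclipsed; 2.9 + 0.9 + 2.3 = 6.1 kcal/mol.
CN at 300° (staggered): NH2–CN gauche, NH2–SH gauche, iPr–CN gauche; 0.6 + 0.9 + 1.0 = 2.5 kcal/mol.
The minimum (1.8 kcal/mol) occurs with CN at 60°.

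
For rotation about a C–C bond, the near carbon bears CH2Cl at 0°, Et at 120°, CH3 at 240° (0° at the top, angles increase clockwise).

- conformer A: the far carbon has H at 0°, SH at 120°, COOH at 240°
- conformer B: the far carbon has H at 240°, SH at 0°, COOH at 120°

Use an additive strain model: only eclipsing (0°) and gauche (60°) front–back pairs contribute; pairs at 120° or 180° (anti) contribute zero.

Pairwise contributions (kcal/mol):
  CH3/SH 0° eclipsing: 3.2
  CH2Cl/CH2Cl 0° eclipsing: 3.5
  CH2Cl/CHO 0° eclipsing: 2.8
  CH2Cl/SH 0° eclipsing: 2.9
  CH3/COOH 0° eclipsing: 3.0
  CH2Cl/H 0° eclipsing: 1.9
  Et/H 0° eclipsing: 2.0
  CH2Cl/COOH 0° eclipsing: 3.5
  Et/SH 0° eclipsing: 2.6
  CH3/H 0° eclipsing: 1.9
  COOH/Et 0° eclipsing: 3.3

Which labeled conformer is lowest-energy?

A (eclipsed): CH2Cl–H eclipsed, Et–SH eclipsed, CH3–COOH eclipsed; 1.9 + 2.6 + 3.0 = 7.5 kcal/mol.
B (eclipsed): CH2Cl–SH eclipsed, Et–COOH eclipsed, CH3–H eclipsed; 2.9 + 3.3 + 1.9 = 8.1 kcal/mol.
A has the lowest total (7.5 kcal/mol).

A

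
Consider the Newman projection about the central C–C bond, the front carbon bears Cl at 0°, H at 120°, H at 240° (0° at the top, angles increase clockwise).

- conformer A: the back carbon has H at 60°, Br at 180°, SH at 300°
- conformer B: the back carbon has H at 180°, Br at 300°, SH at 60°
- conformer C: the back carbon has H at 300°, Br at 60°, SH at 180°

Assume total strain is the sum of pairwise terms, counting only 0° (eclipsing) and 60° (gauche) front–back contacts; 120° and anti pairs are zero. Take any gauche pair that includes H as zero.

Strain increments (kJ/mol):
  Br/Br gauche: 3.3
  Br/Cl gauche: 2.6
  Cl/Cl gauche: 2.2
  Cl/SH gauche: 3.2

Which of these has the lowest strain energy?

C

A (staggered): Cl(0°)/SH(300°) gauche 3.2 → 3.2 kJ/mol.
B (staggered): Cl(0°)/Br(300°) gauche 2.6; Cl(0°)/SH(60°) gauche 3.2 → 5.8 kJ/mol.
C (staggered): Cl(0°)/Br(60°) gauche 2.6 → 2.6 kJ/mol.
C has the lowest total (2.6 kJ/mol).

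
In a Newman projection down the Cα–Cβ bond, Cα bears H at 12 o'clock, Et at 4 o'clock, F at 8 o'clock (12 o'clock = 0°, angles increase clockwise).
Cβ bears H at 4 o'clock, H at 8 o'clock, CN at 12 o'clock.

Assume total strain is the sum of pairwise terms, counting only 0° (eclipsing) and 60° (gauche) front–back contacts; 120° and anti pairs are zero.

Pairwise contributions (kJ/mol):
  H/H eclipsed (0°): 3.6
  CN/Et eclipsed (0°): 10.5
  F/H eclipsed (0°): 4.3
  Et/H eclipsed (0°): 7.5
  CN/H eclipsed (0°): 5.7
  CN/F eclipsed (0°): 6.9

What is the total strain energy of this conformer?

17.5 kJ/mol

This conformer (eclipsed): H–CN eclipsed, Et–H eclipsed, F–H eclipsed; 5.7 + 7.5 + 4.3 = 17.5 kJ/mol.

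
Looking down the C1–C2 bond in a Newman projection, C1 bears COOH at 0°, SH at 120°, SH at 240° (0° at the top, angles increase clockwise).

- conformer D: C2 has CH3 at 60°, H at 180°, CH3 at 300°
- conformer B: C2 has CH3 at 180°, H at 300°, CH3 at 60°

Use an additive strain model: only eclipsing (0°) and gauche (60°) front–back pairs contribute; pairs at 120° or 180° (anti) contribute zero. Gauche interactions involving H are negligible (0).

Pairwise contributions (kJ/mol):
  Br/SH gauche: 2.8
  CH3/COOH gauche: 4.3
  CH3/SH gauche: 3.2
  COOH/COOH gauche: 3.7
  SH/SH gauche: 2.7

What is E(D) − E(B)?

+1.1 kJ/mol

D (staggered): COOH(0°)/CH3(60°) gauche 4.3; COOH(0°)/CH3(300°) gauche 4.3; SH(120°)/CH3(60°) gauche 3.2; SH(240°)/CH3(300°) gauche 3.2 → 15.0 kJ/mol.
B (staggered): COOH(0°)/CH3(60°) gauche 4.3; SH(120°)/CH3(180°) gauche 3.2; SH(120°)/CH3(60°) gauche 3.2; SH(240°)/CH3(180°) gauche 3.2 → 13.9 kJ/mol.
E(D) − E(B) = 15.0 − 13.9 = +1.1 kJ/mol.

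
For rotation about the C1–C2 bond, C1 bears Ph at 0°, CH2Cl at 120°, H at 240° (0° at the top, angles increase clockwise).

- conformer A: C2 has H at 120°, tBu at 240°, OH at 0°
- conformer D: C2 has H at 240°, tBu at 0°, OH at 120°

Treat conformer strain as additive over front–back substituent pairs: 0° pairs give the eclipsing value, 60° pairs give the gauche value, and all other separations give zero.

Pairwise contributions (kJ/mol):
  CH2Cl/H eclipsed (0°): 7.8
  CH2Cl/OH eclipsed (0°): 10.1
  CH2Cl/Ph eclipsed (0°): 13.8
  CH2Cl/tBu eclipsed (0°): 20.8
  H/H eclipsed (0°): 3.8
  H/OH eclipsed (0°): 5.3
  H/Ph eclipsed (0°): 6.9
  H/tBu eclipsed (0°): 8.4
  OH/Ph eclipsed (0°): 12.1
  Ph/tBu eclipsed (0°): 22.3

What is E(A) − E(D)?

-7.9 kJ/mol

A is eclipsed. Ph at 0° is eclipsed with OH at 0° (12.1); CH2Cl at 120° is eclipsed with H at 120° (7.8); H at 240° is eclipsed with tBu at 240° (8.4). Total 28.3 kJ/mol.
D is eclipsed. Ph at 0° is eclipsed with tBu at 0° (22.3); CH2Cl at 120° is eclipsed with OH at 120° (10.1); H at 240° is eclipsed with H at 240° (3.8). Total 36.2 kJ/mol.
E(A) − E(D) = 28.3 − 36.2 = -7.9 kJ/mol.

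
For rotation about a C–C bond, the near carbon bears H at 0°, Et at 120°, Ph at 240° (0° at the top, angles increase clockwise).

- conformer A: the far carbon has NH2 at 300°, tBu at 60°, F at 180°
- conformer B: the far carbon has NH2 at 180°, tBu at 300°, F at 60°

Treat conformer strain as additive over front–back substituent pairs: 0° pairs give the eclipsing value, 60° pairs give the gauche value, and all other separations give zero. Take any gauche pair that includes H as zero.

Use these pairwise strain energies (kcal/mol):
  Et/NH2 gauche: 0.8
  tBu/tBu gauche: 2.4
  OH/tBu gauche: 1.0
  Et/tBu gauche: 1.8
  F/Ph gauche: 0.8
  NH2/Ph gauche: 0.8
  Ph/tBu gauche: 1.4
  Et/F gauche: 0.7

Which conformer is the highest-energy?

A

A (staggered): Et–tBu gauche, Et–F gauche, Ph–NH2 gauche, Ph–F gauche; 1.8 + 0.7 + 0.8 + 0.8 = 4.1 kcal/mol.
B (staggered): Et–NH2 gauche, Et–F gauche, Ph–NH2 gauche, Ph–tBu gauche; 0.8 + 0.7 + 0.8 + 1.4 = 3.7 kcal/mol.
A has the highest total (4.1 kcal/mol).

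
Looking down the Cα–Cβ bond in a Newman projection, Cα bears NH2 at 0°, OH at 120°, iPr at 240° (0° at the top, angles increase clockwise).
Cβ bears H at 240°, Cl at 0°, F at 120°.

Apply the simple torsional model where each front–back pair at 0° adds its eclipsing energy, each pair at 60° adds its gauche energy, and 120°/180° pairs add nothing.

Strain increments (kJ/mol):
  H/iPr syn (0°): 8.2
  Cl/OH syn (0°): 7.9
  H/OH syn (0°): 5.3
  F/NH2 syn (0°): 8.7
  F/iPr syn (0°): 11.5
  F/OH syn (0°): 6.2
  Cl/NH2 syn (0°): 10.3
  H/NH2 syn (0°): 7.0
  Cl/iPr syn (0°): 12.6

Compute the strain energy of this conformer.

24.7 kJ/mol

This conformer (eclipsed): NH2(0°)/Cl(0°) eclipsed 10.3; OH(120°)/F(120°) eclipsed 6.2; iPr(240°)/H(240°) eclipsed 8.2 → 24.7 kJ/mol.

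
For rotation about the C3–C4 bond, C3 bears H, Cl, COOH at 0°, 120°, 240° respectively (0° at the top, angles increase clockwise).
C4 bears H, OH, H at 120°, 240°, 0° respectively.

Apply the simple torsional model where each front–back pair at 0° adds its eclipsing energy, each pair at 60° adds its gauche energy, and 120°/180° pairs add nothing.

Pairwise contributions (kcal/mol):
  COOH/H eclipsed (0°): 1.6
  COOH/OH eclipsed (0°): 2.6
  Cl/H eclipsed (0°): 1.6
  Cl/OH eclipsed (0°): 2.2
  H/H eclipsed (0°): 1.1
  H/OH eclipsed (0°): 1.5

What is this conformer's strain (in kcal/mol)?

This conformer (eclipsed): H(0°)/H(0°) eclipsed 1.1; Cl(120°)/H(120°) eclipsed 1.6; COOH(240°)/OH(240°) eclipsed 2.6 → 5.3 kcal/mol.

5.3 kcal/mol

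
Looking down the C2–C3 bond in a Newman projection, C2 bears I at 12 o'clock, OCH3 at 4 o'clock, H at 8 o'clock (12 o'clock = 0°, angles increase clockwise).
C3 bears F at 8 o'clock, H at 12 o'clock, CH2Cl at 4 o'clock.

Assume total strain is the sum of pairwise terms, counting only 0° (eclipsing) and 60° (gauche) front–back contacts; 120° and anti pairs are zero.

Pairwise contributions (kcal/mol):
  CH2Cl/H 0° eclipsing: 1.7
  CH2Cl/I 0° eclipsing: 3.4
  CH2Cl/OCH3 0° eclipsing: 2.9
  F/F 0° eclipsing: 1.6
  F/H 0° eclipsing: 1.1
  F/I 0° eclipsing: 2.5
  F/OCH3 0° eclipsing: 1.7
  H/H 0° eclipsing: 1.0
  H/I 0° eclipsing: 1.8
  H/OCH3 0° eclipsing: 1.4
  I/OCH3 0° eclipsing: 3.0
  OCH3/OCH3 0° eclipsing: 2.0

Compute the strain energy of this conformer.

5.8 kcal/mol

This conformer (eclipsed): I(0°)/H(0°) eclipsed 1.8; OCH3(120°)/CH2Cl(120°) eclipsed 2.9; H(240°)/F(240°) eclipsed 1.1 → 5.8 kcal/mol.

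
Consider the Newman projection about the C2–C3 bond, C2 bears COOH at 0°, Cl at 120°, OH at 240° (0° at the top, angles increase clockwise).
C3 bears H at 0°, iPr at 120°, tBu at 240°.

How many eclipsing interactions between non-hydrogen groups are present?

Non-H eclipsing pairs: Cl(120°)/iPr(120°); OH(240°)/tBu(240°) — 2 interactions.

2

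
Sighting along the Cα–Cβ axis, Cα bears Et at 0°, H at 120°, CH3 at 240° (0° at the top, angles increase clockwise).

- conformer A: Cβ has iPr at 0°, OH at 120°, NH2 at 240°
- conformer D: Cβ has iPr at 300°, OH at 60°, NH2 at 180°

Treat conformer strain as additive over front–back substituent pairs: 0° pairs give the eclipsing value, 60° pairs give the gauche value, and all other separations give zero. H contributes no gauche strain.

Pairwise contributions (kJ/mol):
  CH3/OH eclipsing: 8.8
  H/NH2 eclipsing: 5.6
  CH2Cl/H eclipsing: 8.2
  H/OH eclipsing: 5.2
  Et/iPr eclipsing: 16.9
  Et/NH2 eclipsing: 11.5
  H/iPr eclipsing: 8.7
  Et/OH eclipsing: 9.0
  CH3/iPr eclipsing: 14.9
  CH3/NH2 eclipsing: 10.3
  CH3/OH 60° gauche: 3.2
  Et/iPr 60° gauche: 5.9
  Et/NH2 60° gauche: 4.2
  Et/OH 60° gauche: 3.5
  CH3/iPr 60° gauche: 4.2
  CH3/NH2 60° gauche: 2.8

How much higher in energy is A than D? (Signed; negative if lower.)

A (eclipsed): Et–iPr eclipsed, H–OH eclipsed, CH3–NH2 eclipsed; 16.9 + 5.2 + 10.3 = 32.4 kJ/mol.
D (staggered): Et–iPr gauche, Et–OH gauche, CH3–iPr gauche, CH3–NH2 gauche; 5.9 + 3.5 + 4.2 + 2.8 = 16.4 kJ/mol.
E(A) − E(D) = 32.4 − 16.4 = +16.0 kJ/mol.

+16.0 kJ/mol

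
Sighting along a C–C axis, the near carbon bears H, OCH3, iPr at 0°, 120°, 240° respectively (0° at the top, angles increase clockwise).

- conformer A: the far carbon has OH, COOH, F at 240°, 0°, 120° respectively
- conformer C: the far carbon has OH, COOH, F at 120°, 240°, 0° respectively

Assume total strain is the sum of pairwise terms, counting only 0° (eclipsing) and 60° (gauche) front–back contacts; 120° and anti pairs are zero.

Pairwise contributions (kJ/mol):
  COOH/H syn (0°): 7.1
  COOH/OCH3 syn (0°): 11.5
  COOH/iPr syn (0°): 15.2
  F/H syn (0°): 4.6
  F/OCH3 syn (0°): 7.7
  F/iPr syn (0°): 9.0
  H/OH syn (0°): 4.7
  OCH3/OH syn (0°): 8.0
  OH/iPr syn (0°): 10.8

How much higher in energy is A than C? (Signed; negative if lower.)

-2.2 kJ/mol

A (eclipsed): H–COOH eclipsed, OCH3–F eclipsed, iPr–OH eclipsed; 7.1 + 7.7 + 10.8 = 25.6 kJ/mol.
C (eclipsed): H–F eclipsed, OCH3–OH eclipsed, iPr–COOH eclipsed; 4.6 + 8.0 + 15.2 = 27.8 kJ/mol.
E(A) − E(C) = 25.6 − 27.8 = -2.2 kJ/mol.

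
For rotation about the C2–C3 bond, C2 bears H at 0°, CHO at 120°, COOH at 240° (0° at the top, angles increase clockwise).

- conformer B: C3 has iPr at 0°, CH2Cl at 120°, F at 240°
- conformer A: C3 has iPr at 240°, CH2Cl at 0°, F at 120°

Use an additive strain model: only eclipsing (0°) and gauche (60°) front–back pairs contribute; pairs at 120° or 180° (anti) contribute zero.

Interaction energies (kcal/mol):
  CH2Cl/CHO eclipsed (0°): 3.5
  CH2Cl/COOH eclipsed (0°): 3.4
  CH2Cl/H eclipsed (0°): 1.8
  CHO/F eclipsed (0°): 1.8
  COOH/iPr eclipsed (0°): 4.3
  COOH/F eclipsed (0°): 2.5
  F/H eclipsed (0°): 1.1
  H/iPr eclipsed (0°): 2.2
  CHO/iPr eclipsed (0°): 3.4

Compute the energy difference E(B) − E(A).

B (eclipsed): H(0°)/iPr(0°) eclipsed 2.2; CHO(120°)/CH2Cl(120°) eclipsed 3.5; COOH(240°)/F(240°) eclipsed 2.5 → 8.2 kcal/mol.
A (eclipsed): H(0°)/CH2Cl(0°) eclipsed 1.8; CHO(120°)/F(120°) eclipsed 1.8; COOH(240°)/iPr(240°) eclipsed 4.3 → 7.9 kcal/mol.
E(B) − E(A) = 8.2 − 7.9 = +0.3 kcal/mol.

+0.3 kcal/mol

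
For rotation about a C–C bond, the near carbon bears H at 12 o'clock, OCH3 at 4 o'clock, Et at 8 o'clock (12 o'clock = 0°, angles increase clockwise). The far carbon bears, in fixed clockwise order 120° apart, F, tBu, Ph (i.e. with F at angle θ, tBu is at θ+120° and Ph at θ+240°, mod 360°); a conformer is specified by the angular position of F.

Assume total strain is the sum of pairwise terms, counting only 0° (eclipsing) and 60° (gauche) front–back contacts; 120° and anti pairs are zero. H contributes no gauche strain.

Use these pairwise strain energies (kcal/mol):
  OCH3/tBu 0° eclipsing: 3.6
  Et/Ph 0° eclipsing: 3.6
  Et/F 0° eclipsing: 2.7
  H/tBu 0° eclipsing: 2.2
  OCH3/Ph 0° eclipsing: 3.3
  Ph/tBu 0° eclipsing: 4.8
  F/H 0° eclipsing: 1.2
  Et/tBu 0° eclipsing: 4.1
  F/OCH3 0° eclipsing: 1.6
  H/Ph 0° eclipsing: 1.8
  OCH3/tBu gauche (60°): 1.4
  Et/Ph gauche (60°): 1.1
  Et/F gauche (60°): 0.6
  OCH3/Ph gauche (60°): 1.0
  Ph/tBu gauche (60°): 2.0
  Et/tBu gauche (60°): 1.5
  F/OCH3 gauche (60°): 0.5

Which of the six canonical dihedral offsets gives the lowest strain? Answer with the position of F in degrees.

180°

F at 0° (eclipsed): H–F eclipsed, OCH3–tBu eclipsed, Et–Ph eclipsed; 1.2 + 3.6 + 3.6 = 8.4 kcal/mol.
F at 60° (staggered): OCH3–F gauche, OCH3–tBu gauche, Et–tBu gauche, Et–Ph gauche; 0.5 + 1.4 + 1.5 + 1.1 = 4.5 kcal/mol.
F at 120° (eclipsed): H–Ph eclipsed, OCH3–F eclipsed, Et–tBu eclipsed; 1.8 + 1.6 + 4.1 = 7.5 kcal/mol.
F at 180° (staggered): OCH3–F gauche, OCH3–Ph gauche, Et–F gauche, Et–tBu gauche; 0.5 + 1.0 + 0.6 + 1.5 = 3.6 kcal/mol.
F at 240° (eclipsed): H–tBu eclipsed, OCH3–Ph eclipsed, Et–F eclipsed; 2.2 + 3.3 + 2.7 = 8.2 kcal/mol.
F at 300° (staggered): OCH3–tBu gauche, OCH3–Ph gauche, Et–F gauche, Et–Ph gauche; 1.4 + 1.0 + 0.6 + 1.1 = 4.1 kcal/mol.
The minimum (3.6 kcal/mol) occurs with F at 180°.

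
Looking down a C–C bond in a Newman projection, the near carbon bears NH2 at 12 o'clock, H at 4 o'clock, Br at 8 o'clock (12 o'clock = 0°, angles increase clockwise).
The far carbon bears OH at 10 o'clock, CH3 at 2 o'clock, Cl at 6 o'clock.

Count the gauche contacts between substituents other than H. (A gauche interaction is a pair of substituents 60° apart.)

4

Non-H gauche pairs: NH2(0°)/OH(300°); NH2(0°)/CH3(60°); Br(240°)/OH(300°); Br(240°)/Cl(180°) — 4 interactions.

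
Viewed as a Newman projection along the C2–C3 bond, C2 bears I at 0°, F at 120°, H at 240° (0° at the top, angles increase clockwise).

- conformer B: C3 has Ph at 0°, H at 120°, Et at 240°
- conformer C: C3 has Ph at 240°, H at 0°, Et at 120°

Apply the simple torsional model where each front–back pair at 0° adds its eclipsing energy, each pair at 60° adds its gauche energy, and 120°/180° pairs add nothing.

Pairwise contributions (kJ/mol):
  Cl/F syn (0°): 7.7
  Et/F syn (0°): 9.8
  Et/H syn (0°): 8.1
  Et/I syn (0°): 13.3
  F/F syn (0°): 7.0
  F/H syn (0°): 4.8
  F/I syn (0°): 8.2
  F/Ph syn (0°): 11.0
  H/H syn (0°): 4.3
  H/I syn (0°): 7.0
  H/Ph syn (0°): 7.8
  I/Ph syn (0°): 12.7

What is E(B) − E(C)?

+1.0 kJ/mol

B (eclipsed): I–Ph eclipsed, F–H eclipsed, H–Et eclipsed; 12.7 + 4.8 + 8.1 = 25.6 kJ/mol.
C (eclipsed): I–H eclipsed, F–Et eclipsed, H–Ph eclipsed; 7.0 + 9.8 + 7.8 = 24.6 kJ/mol.
E(B) − E(C) = 25.6 − 24.6 = +1.0 kJ/mol.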